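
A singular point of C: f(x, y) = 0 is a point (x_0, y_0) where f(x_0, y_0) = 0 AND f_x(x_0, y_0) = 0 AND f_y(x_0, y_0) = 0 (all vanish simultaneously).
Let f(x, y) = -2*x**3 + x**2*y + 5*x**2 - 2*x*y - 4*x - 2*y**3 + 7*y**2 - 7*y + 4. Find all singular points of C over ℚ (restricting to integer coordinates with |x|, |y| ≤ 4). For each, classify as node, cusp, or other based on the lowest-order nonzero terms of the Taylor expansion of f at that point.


Singular points: {(1, 1)}; classification: cusp.

Compute partial derivatives:
  f_x = -6*x**2 + 2*x*y + 10*x - 2*y - 4.
  f_y = x**2 - 2*x - 6*y**2 + 14*y - 7.
Scan x_0 ∈ {−4, ..., 4}. For each x_0, f_y(x_0, y) is a polynomial in y; find its integer roots y ∈ {−4, ..., 4}, then test f_x and f at those candidates.
  x = -4: f_y(-4, y) = -6*y**2 + 14*y + 17; no integer root y with |y| ≤ 4.
  x = -3: f_y(-3, y) = -6*y**2 + 14*y + 8; no integer root y with |y| ≤ 4.
  x = -2: f_y(-2, y) = -6*y**2 + 14*y + 1; no integer root y with |y| ≤ 4.
  x = -1: f_y(-1, y) = -6*y**2 + 14*y - 4; vanishes at y ∈ {2}. (-1, 2): f_x = -28 ≠ 0.
  x = 0: f_y(0, y) = -6*y**2 + 14*y - 7; no integer root y with |y| ≤ 4.
  x = 1: f_y(1, y) = -6*y**2 + 14*y - 8; vanishes at y ∈ {1}. (1, 1): f_x = 0, f = 0 — SINGULAR.
  x = 2: f_y(2, y) = -6*y**2 + 14*y - 7; no integer root y with |y| ≤ 4.
  x = 3: f_y(3, y) = -6*y**2 + 14*y - 4; vanishes at y ∈ {2}. (3, 2): f_x = -20 ≠ 0.
  x = 4: f_y(4, y) = -6*y**2 + 14*y + 1; no integer root y with |y| ≤ 4.
Only singular point on the grid: (1, 1).
Classify: substitute x = 1 + u, y = 1 + v and expand: f = -2*u**3 + u**2*v - 2*v**3 + v**2.
No constant or linear terms (consistent with a singular point). Quadratic part: v**2. Cubic part: -2*u**3 + u**2*v - 2*v**3.
The quadratic part v**2 is a perfect square, so there is a single (double) tangent line v = 0, i.e. y = 1. Restricting the cubic part to that line (v = 0) leaves -2*u**3 ≠ 0, so f is not divisible by v and the branch is v² ≈ 2*u**3 to lowest order — this is a cusp.
Classification: cusp.


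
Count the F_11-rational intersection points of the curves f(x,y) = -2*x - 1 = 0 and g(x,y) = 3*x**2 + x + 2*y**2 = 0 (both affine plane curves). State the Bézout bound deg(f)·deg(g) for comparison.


Common zeros: {(5, 2), (5, 9)}; count = 2; Bézout bound = 2.

deg(f) = 1, deg(g) = 2, so Bézout bound = 2.
Scan x ∈ F_11. For each x, list the y ∈ F_11 with f(x, y) ≡ 0 and those with g(x, y) ≡ 0 (mod 11); the common zeros in that column are the intersection.
  x = 0: f ≡ 0 at y ∈ ∅; g ≡ 0 at y ∈ {0}; common: ∅.
  x = 1: f ≡ 0 at y ∈ ∅; g ≡ 0 at y ∈ {3, 8}; common: ∅.
  x = 2: f ≡ 0 at y ∈ ∅; g ≡ 0 at y ∈ {2, 9}; common: ∅.
  x = 3: f ≡ 0 at y ∈ ∅; g ≡ 0 at y ∈ ∅; common: ∅.
  x = 4: f ≡ 0 at y ∈ ∅; g ≡ 0 at y ∈ ∅; common: ∅.
  x = 5: f ≡ 0 at y ∈ {0, 1, 2, 3, 4, 5, 6, 7, 8, 9, 10}; g ≡ 0 at y ∈ {2, 9}; common: {2, 9}.
  x = 6: f ≡ 0 at y ∈ ∅; g ≡ 0 at y ∈ {3, 8}; common: ∅.
  x = 7: f ≡ 0 at y ∈ ∅; g ≡ 0 at y ∈ {0}; common: ∅.
  x = 8: f ≡ 0 at y ∈ ∅; g ≡ 0 at y ∈ ∅; common: ∅.
  x = 9: f ≡ 0 at y ∈ ∅; g ≡ 0 at y ∈ ∅; common: ∅.
  x = 10: f ≡ 0 at y ∈ ∅; g ≡ 0 at y ∈ ∅; common: ∅.
Collecting: common zeros = {(5, 2), (5, 9)}, so the count is 2.
Comparison with the Bézout bound: 2 ≤ 2 = deg(f)·deg(g), as expected for curves with no common component (the bound is attained).


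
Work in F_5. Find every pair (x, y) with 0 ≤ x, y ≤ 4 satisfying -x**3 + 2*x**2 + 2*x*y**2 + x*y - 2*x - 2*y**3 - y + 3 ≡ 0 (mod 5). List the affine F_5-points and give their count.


Affine F_5-points: {(0, 1), (0, 2), (3, 2), (4, 2), (4, 3), (4, 4)}; count = 6.

For each of the 25 pairs (x, y) ∈ F_5², evaluate f(x, y) mod 5. Record the zeros.
  x = 0: [0↦3, 1↦0, 2↦0, 3↦1, 4↦1]  zeros at y ∈ {1, 2}
  x = 1: [0↦2, 1↦2, 2↦4, 3↦1, 4↦1]  zeros at y ∈ ∅
  x = 2: [0↦4, 1↦2, 2↦1, 3↦4, 4↦4]  zeros at y ∈ ∅
  x = 3: [0↦3, 1↦4, 2↦0, 3↦4, 4↦4]  zeros at y ∈ {2}
  x = 4: [0↦3, 1↦2, 2↦0, 3↦0, 4↦0]  zeros at y ∈ {2, 3, 4}
Collecting zeros: affine points = {(0, 1), (0, 2), (3, 2), (4, 2), (4, 3), (4, 4)}.
Total count |C(F_5)_aff| = 6.


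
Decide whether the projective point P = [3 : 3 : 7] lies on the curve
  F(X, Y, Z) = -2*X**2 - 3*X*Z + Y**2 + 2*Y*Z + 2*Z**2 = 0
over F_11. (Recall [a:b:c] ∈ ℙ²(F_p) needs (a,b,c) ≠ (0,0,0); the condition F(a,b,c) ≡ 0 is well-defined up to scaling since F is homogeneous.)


F(3,3,7) ≡ 2 (mod 11); P is NOT on the curve.

Evaluate F(3, 3, 7) term-by-term (mod 11).
  -2*X**2 ↦ -2·9·1·1 = -18
  -3*X*Z ↦ -3·3·1·7 = -63
  Y**2 ↦ 1·1·9·1 = 9
  2*Y*Z ↦ 2·1·3·7 = 42
  2*Z**2 ↦ 2·1·1·49 = 98
Sum: F(3, 3, 7) = (-18) + (-63) + (9) + (42) + (98) = 68.
Reducing mod 11: 68 ≡ 2 (mod 11).
Since F(a, b, c) ≡ 2 ≠ 0 (mod 11), P does NOT lie on the curve.


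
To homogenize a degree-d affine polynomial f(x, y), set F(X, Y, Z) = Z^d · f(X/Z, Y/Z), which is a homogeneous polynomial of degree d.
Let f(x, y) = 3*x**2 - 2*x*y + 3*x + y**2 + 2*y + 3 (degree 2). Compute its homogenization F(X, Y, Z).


F(X, Y, Z) = 3*X**2 - 2*X*Y + 3*X*Z + Y**2 + 2*Y*Z + 3*Z**2

deg(f) = 2.
Substitute x = X/Z, y = Y/Z into f, then multiply by Z^2.
  monomial 3·x^2·y^0 ↦ 3·X^2·Y^0·Z^0.
  monomial -2·x^1·y^1 ↦ -2·X^1·Y^1·Z^0.
  monomial 3·x^1·y^0 ↦ 3·X^1·Y^0·Z^1.
  monomial 1·x^0·y^2 ↦ 1·X^0·Y^2·Z^0.
  monomial 2·x^0·y^1 ↦ 2·X^0·Y^1·Z^1.
  monomial 3·x^0·y^0 ↦ 3·X^0·Y^0·Z^2.
Collecting: F(X, Y, Z) = 3*X**2 - 2*X*Y + 3*X*Z + Y**2 + 2*Y*Z + 3*Z**2.


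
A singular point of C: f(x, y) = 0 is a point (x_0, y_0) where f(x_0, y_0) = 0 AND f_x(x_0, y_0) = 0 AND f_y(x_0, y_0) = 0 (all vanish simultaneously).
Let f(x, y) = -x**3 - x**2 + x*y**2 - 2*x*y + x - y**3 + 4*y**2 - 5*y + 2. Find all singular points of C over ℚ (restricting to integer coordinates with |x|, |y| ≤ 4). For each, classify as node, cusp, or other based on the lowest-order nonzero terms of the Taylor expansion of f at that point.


Singular points: {(0, 1)}; classification: node.

Compute partial derivatives:
  f_x = -3*x**2 - 2*x + y**2 - 2*y + 1.
  f_y = 2*x*y - 2*x - 3*y**2 + 8*y - 5.
Scan x_0 ∈ {−4, ..., 4}. For each x_0, f_y(x_0, y) is a polynomial in y; find its integer roots y ∈ {−4, ..., 4}, then test f_x and f at those candidates.
  x = -4: f_y(-4, y) = 3 - 3*y**2; vanishes at y ∈ {-1, 1}. (-4, -1): f_x = -36 ≠ 0; (-4, 1): f_x = -40 ≠ 0.
  x = -3: f_y(-3, y) = -3*y**2 + 2*y + 1; vanishes at y ∈ {1}. (-3, 1): f_x = -21 ≠ 0.
  x = -2: f_y(-2, y) = -3*y**2 + 4*y - 1; vanishes at y ∈ {1}. (-2, 1): f_x = -8 ≠ 0.
  x = -1: f_y(-1, y) = -3*y**2 + 6*y - 3; vanishes at y ∈ {1}. (-1, 1): f_x = -1 ≠ 0.
  x = 0: f_y(0, y) = -3*y**2 + 8*y - 5; vanishes at y ∈ {1}. (0, 1): f_x = 0, f = 0 — SINGULAR.
  x = 1: f_y(1, y) = -3*y**2 + 10*y - 7; vanishes at y ∈ {1}. (1, 1): f_x = -5 ≠ 0.
  x = 2: f_y(2, y) = -3*y**2 + 12*y - 9; vanishes at y ∈ {1, 3}. (2, 1): f_x = -16 ≠ 0; (2, 3): f_x = -12 ≠ 0.
  x = 3: f_y(3, y) = -3*y**2 + 14*y - 11; vanishes at y ∈ {1}. (3, 1): f_x = -33 ≠ 0.
  x = 4: f_y(4, y) = -3*y**2 + 16*y - 13; vanishes at y ∈ {1}. (4, 1): f_x = -56 ≠ 0.
Only singular point on the grid: (0, 1).
Classify: substitute x = 0 + u, y = 1 + v and expand: f = -u**3 - u**2 + u*v**2 - v**3 + v**2.
No constant or linear terms (consistent with a singular point). Quadratic part: -u**2 + v**2. Cubic part: -u**3 + u*v**2 - v**3.
The quadratic part v**2 - u**2 = (v − u)(v + u) splits into two distinct linear factors, so there are two distinct tangent lines y − 1 = ±(x − 0) — this is a node (ordinary double point).
Classification: node.


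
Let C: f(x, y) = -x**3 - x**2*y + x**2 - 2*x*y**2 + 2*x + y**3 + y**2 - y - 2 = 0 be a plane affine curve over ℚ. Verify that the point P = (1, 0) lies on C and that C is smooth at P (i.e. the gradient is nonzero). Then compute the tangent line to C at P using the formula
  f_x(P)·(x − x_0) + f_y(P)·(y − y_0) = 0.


Tangent line at P: x - 2*y - 1 = 0.

Step 1: f(1, 0) = 0, so P lies on C.
Step 2: partial derivatives
  f_x(x, y) = -3*x**2 - 2*x*y + 2*x - 2*y**2 + 2, f_y(x, y) = -x**2 - 4*x*y + 3*y**2 + 2*y - 1.
  f_x(P) = 1, f_y(P) = -2 (gradient nonzero, so P is smooth).
Step 3: tangent line at P: 1·(x − 1) + -2·(y − 0) = 0.
Expanding: x - 2*y - 1 = 0.


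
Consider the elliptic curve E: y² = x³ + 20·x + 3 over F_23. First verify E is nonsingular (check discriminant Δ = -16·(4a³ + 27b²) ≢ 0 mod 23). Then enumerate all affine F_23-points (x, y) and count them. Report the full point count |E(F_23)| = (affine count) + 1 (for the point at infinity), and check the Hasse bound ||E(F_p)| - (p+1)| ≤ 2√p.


Affine points = {(0, 7), (0, 16), (1, 1), (1, 22), (4, 3), (4, 20), (7, 7), (7, 16), (8, 10), (8, 13), (11, 6), (11, 17), (12, 4), (12, 19), (16, 7), (16, 16), (17, 9), (17, 14), (18, 10), (18, 13), (20, 10), (20, 13), (21, 1), (21, 22)}; affine count = 24; |E(F_23)| = 25.

Discriminant check: Δ ∝ 4a³ + 27b² = 4·20³ + 27·3² = 4·8000 + 27·9 ≡ 20 (mod 23). Nonzero ⇒ E is nonsingular.
For each x ∈ F_23, compute rhs = x³ + 20·x + 3 mod 23, then count y ∈ F_23 with y² ≡ rhs.
  x = 0: rhs = 3, matching y values: 7, 16 (2 points).
  x = 1: rhs = 1, matching y values: 1, 22 (2 points).
  x = 2: rhs = 5, matching y values: none (0 points).
  x = 3: rhs = 21, matching y values: none (0 points).
  x = 4: rhs = 9, matching y values: 3, 20 (2 points).
  x = 5: rhs = 21, matching y values: none (0 points).
  x = 6: rhs = 17, matching y values: none (0 points).
  x = 7: rhs = 3, matching y values: 7, 16 (2 points).
  x = 8: rhs = 8, matching y values: 10, 13 (2 points).
  x = 9: rhs = 15, matching y values: none (0 points).
  x = 10: rhs = 7, matching y values: none (0 points).
  x = 11: rhs = 13, matching y values: 6, 17 (2 points).
  x = 12: rhs = 16, matching y values: 4, 19 (2 points).
  x = 13: rhs = 22, matching y values: none (0 points).
  x = 14: rhs = 14, matching y values: none (0 points).
  x = 15: rhs = 21, matching y values: none (0 points).
  x = 16: rhs = 3, matching y values: 7, 16 (2 points).
  x = 17: rhs = 12, matching y values: 9, 14 (2 points).
  x = 18: rhs = 8, matching y values: 10, 13 (2 points).
  x = 19: rhs = 20, matching y values: none (0 points).
  x = 20: rhs = 8, matching y values: 10, 13 (2 points).
  x = 21: rhs = 1, matching y values: 1, 22 (2 points).
  x = 22: rhs = 5, matching y values: none (0 points).
Total affine count: 24.
Full point count |E(F_23)| = 24 + 1 = 25.
Hasse bound: |25 − (23+1)| = |1| = 1 ≤ 2√23 ≈ 9.5917 ✓.


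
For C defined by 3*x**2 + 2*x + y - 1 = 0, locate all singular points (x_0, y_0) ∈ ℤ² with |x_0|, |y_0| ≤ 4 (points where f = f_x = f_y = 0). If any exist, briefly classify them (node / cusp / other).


No singular points in the scanned grid; C is smooth there.

Compute partial derivatives:
  f_x = 6*x + 2.
  f_y = 1.
f_y = 1 is a nonzero constant, so f_y never vanishes: no point (x, y) can satisfy f = f_x = f_y = 0. In particular no (x, y) ∈ {−4, ..., 4}² is singular; the curve is smooth.


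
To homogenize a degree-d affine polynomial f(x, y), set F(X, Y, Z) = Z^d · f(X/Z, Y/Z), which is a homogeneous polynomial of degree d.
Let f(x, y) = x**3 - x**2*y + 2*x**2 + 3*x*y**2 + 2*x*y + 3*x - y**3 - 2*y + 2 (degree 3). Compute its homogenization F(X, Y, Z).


F(X, Y, Z) = X**3 - X**2*Y + 2*X**2*Z + 3*X*Y**2 + 2*X*Y*Z + 3*X*Z**2 - Y**3 - 2*Y*Z**2 + 2*Z**3

deg(f) = 3.
Substitute x = X/Z, y = Y/Z into f, then multiply by Z^3.
  monomial 1·x^3·y^0 ↦ 1·X^3·Y^0·Z^0.
  monomial -1·x^2·y^1 ↦ -1·X^2·Y^1·Z^0.
  monomial 2·x^2·y^0 ↦ 2·X^2·Y^0·Z^1.
  monomial 3·x^1·y^2 ↦ 3·X^1·Y^2·Z^0.
  monomial 2·x^1·y^1 ↦ 2·X^1·Y^1·Z^1.
  monomial 3·x^1·y^0 ↦ 3·X^1·Y^0·Z^2.
  monomial -1·x^0·y^3 ↦ -1·X^0·Y^3·Z^0.
  monomial -2·x^0·y^1 ↦ -2·X^0·Y^1·Z^2.
  monomial 2·x^0·y^0 ↦ 2·X^0·Y^0·Z^3.
Collecting: F(X, Y, Z) = X**3 - X**2*Y + 2*X**2*Z + 3*X*Y**2 + 2*X*Y*Z + 3*X*Z**2 - Y**3 - 2*Y*Z**2 + 2*Z**3.


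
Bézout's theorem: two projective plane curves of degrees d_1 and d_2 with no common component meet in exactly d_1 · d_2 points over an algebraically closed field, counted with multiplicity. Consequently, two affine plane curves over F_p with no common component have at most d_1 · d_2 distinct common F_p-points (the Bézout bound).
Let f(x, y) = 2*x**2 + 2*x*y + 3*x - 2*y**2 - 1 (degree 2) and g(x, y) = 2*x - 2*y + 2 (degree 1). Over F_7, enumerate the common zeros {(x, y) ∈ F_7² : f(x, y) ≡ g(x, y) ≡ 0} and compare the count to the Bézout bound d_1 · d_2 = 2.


Common zeros: {(1, 2), (2, 3)}; count = 2; Bézout bound = 2.

deg(f) = 2, deg(g) = 1, so Bézout bound = 2.
Scan x ∈ F_7. For each x, list the y ∈ F_7 with f(x, y) ≡ 0 and those with g(x, y) ≡ 0 (mod 7); the common zeros in that column are the intersection.
  x = 0: f ≡ 0 at y ∈ ∅; g ≡ 0 at y ∈ {1}; common: ∅.
  x = 1: f ≡ 0 at y ∈ {2, 6}; g ≡ 0 at y ∈ {2}; common: {2}.
  x = 2: f ≡ 0 at y ∈ {3, 6}; g ≡ 0 at y ∈ {3}; common: {3}.
  x = 3: f ≡ 0 at y ∈ ∅; g ≡ 0 at y ∈ {4}; common: ∅.
  x = 4: f ≡ 0 at y ∈ {1, 3}; g ≡ 0 at y ∈ {5}; common: ∅.
  x = 5: f ≡ 0 at y ∈ ∅; g ≡ 0 at y ∈ {6}; common: ∅.
  x = 6: f ≡ 0 at y ∈ {2, 4}; g ≡ 0 at y ∈ {0}; common: ∅.
Collecting: common zeros = {(1, 2), (2, 3)}, so the count is 2.
Comparison with the Bézout bound: 2 ≤ 2 = deg(f)·deg(g), as expected for curves with no common component (the bound is attained).


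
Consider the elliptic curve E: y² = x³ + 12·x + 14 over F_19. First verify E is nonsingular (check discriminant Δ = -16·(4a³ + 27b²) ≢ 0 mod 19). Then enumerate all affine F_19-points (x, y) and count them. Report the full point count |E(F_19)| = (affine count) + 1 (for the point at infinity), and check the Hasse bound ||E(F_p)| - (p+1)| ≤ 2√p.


Affine points = {(3, 1), (3, 18), (5, 3), (5, 16), (6, 6), (6, 13), (7, 2), (7, 17), (12, 9), (12, 10), (13, 7), (13, 12), (14, 0), (15, 4), (15, 15), (17, 1), (17, 18), (18, 1), (18, 18)}; affine count = 19; |E(F_19)| = 20.

Discriminant check: Δ ∝ 4a³ + 27b² = 4·12³ + 27·14² = 4·1728 + 27·196 ≡ 6 (mod 19). Nonzero ⇒ E is nonsingular.
For each x ∈ F_19, compute rhs = x³ + 12·x + 14 mod 19, then count y ∈ F_19 with y² ≡ rhs.
  x = 0: rhs = 14, matching y values: none (0 points).
  x = 1: rhs = 8, matching y values: none (0 points).
  x = 2: rhs = 8, matching y values: none (0 points).
  x = 3: rhs = 1, matching y values: 1, 18 (2 points).
  x = 4: rhs = 12, matching y values: none (0 points).
  x = 5: rhs = 9, matching y values: 3, 16 (2 points).
  x = 6: rhs = 17, matching y values: 6, 13 (2 points).
  x = 7: rhs = 4, matching y values: 2, 17 (2 points).
  x = 8: rhs = 14, matching y values: none (0 points).
  x = 9: rhs = 15, matching y values: none (0 points).
  x = 10: rhs = 13, matching y values: none (0 points).
  x = 11: rhs = 14, matching y values: none (0 points).
  x = 12: rhs = 5, matching y values: 9, 10 (2 points).
  x = 13: rhs = 11, matching y values: 7, 12 (2 points).
  x = 14: rhs = 0, matching y values: 0 (1 points).
  x = 15: rhs = 16, matching y values: 4, 15 (2 points).
  x = 16: rhs = 8, matching y values: none (0 points).
  x = 17: rhs = 1, matching y values: 1, 18 (2 points).
  x = 18: rhs = 1, matching y values: 1, 18 (2 points).
Total affine count: 19.
Full point count |E(F_19)| = 19 + 1 = 20.
Hasse bound: |20 − (19+1)| = |0| = 0 ≤ 2√19 ≈ 8.7178 ✓.


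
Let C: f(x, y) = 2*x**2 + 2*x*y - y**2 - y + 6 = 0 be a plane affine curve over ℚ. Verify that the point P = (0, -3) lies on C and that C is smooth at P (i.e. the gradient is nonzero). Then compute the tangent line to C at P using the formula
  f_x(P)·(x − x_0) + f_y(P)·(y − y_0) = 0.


Tangent line at P: -6*x + 5*y + 15 = 0.

Step 1: f(0, -3) = 0, so P lies on C.
Step 2: partial derivatives
  f_x(x, y) = 4*x + 2*y, f_y(x, y) = 2*x - 2*y - 1.
  f_x(P) = -6, f_y(P) = 5 (gradient nonzero, so P is smooth).
Step 3: tangent line at P: -6·(x − 0) + 5·(y − -3) = 0.
Expanding: -6*x + 5*y + 15 = 0.


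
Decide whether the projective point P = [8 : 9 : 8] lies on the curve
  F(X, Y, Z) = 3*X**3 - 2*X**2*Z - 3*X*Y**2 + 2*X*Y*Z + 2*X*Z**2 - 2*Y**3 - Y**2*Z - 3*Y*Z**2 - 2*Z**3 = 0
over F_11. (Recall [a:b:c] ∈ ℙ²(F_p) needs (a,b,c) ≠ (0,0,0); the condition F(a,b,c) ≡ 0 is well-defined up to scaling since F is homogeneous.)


F(8,9,8) ≡ 0 (mod 11); P is on the curve.

Evaluate F(8, 9, 8) term-by-term (mod 11).
  3*X**3 ↦ 3·512·1·1 = 1536
  -2*X**2*Z ↦ -2·64·1·8 = -1024
  -3*X*Y**2 ↦ -3·8·81·1 = -1944
  2*X*Y*Z ↦ 2·8·9·8 = 1152
  2*X*Z**2 ↦ 2·8·1·64 = 1024
  -2*Y**3 ↦ -2·1·729·1 = -1458
  -Y**2*Z ↦ -1·1·81·8 = -648
  -3*Y*Z**2 ↦ -3·1·9·64 = -1728
  -2*Z**3 ↦ -2·1·1·512 = -1024
Sum: F(8, 9, 8) = (1536) + (-1024) + (-1944) + (1152) + (1024) + (-1458) + (-648) + (-1728) + (-1024) = -4114.
Reducing mod 11: -4114 ≡ 0 (mod 11).
Since F(a, b, c) ≡ 0 (mod 11), P lies on the curve.


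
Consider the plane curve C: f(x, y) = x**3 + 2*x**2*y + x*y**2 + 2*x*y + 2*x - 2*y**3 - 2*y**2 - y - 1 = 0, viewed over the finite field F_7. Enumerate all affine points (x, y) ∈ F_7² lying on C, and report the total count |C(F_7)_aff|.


Affine F_7-points: {(0, 6), (1, 6), (3, 3)}; count = 3.

For each of the 49 pairs (x, y) ∈ F_7², evaluate f(x, y) mod 7. Record the zeros.
  x = 0: [0↦6, 1↦1, 2↦1, 3↦1, 4↦3, 5↦2, 6↦0]  zeros at y ∈ {6}
  x = 1: [0↦2, 1↦2, 2↦2, 3↦4, 4↦3, 5↦1, 6↦0]  zeros at y ∈ {6}
  x = 2: [0↦4, 1↦6, 2↦3, 3↦4, 4↦4, 5↦5, 6↦2]  zeros at y ∈ ∅
  x = 3: [0↦4, 1↦5, 2↦3, 3↦0, 4↦5, 5↦6, 6↦5]  zeros at y ∈ {3}
  x = 4: [0↦1, 1↦5, 2↦1, 3↦5, 4↦5, 5↦3, 6↦1]  zeros at y ∈ ∅
  x = 5: [0↦1, 1↦5, 2↦3, 3↦4, 4↦3, 5↦2, 6↦3]  zeros at y ∈ ∅
  x = 6: [0↦3, 1↦4, 2↦1, 3↦3, 4↦5, 5↦2, 6↦3]  zeros at y ∈ ∅
Collecting zeros: affine points = {(0, 6), (1, 6), (3, 3)}.
Total count |C(F_7)_aff| = 3.


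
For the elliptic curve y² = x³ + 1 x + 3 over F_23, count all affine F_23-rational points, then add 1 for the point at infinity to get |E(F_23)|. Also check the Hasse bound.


Affine points = {(0, 7), (0, 16), (2, 6), (2, 17), (4, 5), (4, 18), (5, 8), (5, 15), (6, 8), (6, 15), (7, 10), (7, 13), (10, 1), (10, 22), (12, 8), (12, 15), (14, 1), (14, 22), (15, 9), (15, 14), (19, 2), (19, 21), (21, 4), (21, 19), (22, 1), (22, 22)}; affine count = 26; |E(F_23)| = 27.

Discriminant check: Δ ∝ 4a³ + 27b² = 4·1³ + 27·3² = 4·1 + 27·9 ≡ 17 (mod 23). Nonzero ⇒ E is nonsingular.
For each x ∈ F_23, compute rhs = x³ + 1·x + 3 mod 23, then count y ∈ F_23 with y² ≡ rhs.
  x = 0: rhs = 3, matching y values: 7, 16 (2 points).
  x = 1: rhs = 5, matching y values: none (0 points).
  x = 2: rhs = 13, matching y values: 6, 17 (2 points).
  x = 3: rhs = 10, matching y values: none (0 points).
  x = 4: rhs = 2, matching y values: 5, 18 (2 points).
  x = 5: rhs = 18, matching y values: 8, 15 (2 points).
  x = 6: rhs = 18, matching y values: 8, 15 (2 points).
  x = 7: rhs = 8, matching y values: 10, 13 (2 points).
  x = 8: rhs = 17, matching y values: none (0 points).
  x = 9: rhs = 5, matching y values: none (0 points).
  x = 10: rhs = 1, matching y values: 1, 22 (2 points).
  x = 11: rhs = 11, matching y values: none (0 points).
  x = 12: rhs = 18, matching y values: 8, 15 (2 points).
  x = 13: rhs = 5, matching y values: none (0 points).
  x = 14: rhs = 1, matching y values: 1, 22 (2 points).
  x = 15: rhs = 12, matching y values: 9, 14 (2 points).
  x = 16: rhs = 21, matching y values: none (0 points).
  x = 17: rhs = 11, matching y values: none (0 points).
  x = 18: rhs = 11, matching y values: none (0 points).
  x = 19: rhs = 4, matching y values: 2, 21 (2 points).
  x = 20: rhs = 19, matching y values: none (0 points).
  x = 21: rhs = 16, matching y values: 4, 19 (2 points).
  x = 22: rhs = 1, matching y values: 1, 22 (2 points).
Total affine count: 26.
Full point count |E(F_23)| = 26 + 1 = 27.
Hasse bound: |27 − (23+1)| = |3| = 3 ≤ 2√23 ≈ 9.5917 ✓.


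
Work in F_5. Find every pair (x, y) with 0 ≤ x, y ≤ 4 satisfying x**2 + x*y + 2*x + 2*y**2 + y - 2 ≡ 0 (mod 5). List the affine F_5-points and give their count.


Affine F_5-points: {(1, 1), (1, 3), (2, 2), (2, 4), (4, 2), (4, 3)}; count = 6.

For each of the 25 pairs (x, y) ∈ F_5², evaluate f(x, y) mod 5. Record the zeros.
  x = 0: [0↦3, 1↦1, 2↦3, 3↦4, 4↦4]  zeros at y ∈ ∅
  x = 1: [0↦1, 1↦0, 2↦3, 3↦0, 4↦1]  zeros at y ∈ {1, 3}
  x = 2: [0↦1, 1↦1, 2↦0, 3↦3, 4↦0]  zeros at y ∈ {2, 4}
  x = 3: [0↦3, 1↦4, 2↦4, 3↦3, 4↦1]  zeros at y ∈ ∅
  x = 4: [0↦2, 1↦4, 2↦0, 3↦0, 4↦4]  zeros at y ∈ {2, 3}
Collecting zeros: affine points = {(1, 1), (1, 3), (2, 2), (2, 4), (4, 2), (4, 3)}.
Total count |C(F_5)_aff| = 6.


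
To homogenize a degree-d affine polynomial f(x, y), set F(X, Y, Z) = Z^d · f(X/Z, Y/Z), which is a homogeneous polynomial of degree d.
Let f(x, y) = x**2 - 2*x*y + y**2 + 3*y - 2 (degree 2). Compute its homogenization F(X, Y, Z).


F(X, Y, Z) = X**2 - 2*X*Y + Y**2 + 3*Y*Z - 2*Z**2

deg(f) = 2.
Substitute x = X/Z, y = Y/Z into f, then multiply by Z^2.
  monomial 1·x^2·y^0 ↦ 1·X^2·Y^0·Z^0.
  monomial -2·x^1·y^1 ↦ -2·X^1·Y^1·Z^0.
  monomial 1·x^0·y^2 ↦ 1·X^0·Y^2·Z^0.
  monomial 3·x^0·y^1 ↦ 3·X^0·Y^1·Z^1.
  monomial -2·x^0·y^0 ↦ -2·X^0·Y^0·Z^2.
Collecting: F(X, Y, Z) = X**2 - 2*X*Y + Y**2 + 3*Y*Z - 2*Z**2.


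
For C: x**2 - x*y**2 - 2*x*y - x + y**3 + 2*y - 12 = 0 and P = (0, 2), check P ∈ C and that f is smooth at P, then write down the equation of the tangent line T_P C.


Tangent line at P: -9*x + 14*y - 28 = 0.

Step 1: f(0, 2) = 0, so P lies on C.
Step 2: partial derivatives
  f_x(x, y) = 2*x - y**2 - 2*y - 1, f_y(x, y) = -2*x*y - 2*x + 3*y**2 + 2.
  f_x(P) = -9, f_y(P) = 14 (gradient nonzero, so P is smooth).
Step 3: tangent line at P: -9·(x − 0) + 14·(y − 2) = 0.
Expanding: -9*x + 14*y - 28 = 0.


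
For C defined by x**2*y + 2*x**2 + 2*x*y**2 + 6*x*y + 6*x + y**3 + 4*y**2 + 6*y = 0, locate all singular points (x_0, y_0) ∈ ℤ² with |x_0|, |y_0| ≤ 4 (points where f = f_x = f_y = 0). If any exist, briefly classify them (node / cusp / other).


Singular points: {(3, -3)}; classification: node.

Compute partial derivatives:
  f_x = 2*x*y + 4*x + 2*y**2 + 6*y + 6.
  f_y = x**2 + 4*x*y + 6*x + 3*y**2 + 8*y + 6.
Scan x_0 ∈ {−4, ..., 4}. For each x_0, f_y(x_0, y) is a polynomial in y; find its integer roots y ∈ {−4, ..., 4}, then test f_x and f at those candidates.
  x = -4: f_y(-4, y) = 3*y**2 - 8*y - 2; no integer root y with |y| ≤ 4.
  x = -3: f_y(-3, y) = 3*y**2 - 4*y - 3; no integer root y with |y| ≤ 4.
  x = -2: f_y(-2, y) = 3*y**2 - 2; no integer root y with |y| ≤ 4.
  x = -1: f_y(-1, y) = 3*y**2 + 4*y + 1; vanishes at y ∈ {-1}. (-1, -1): f_x = 0 but f = -4 ≠ 0.
  x = 0: f_y(0, y) = 3*y**2 + 8*y + 6; no integer root y with |y| ≤ 4.
  x = 1: f_y(1, y) = 3*y**2 + 12*y + 13; no integer root y with |y| ≤ 4.
  x = 2: f_y(2, y) = 3*y**2 + 16*y + 22; no integer root y with |y| ≤ 4.
  x = 3: f_y(3, y) = 3*y**2 + 20*y + 33; vanishes at y ∈ {-3}. (3, -3): f_x = 0, f = 0 — SINGULAR.
  x = 4: f_y(4, y) = 3*y**2 + 24*y + 46; no integer root y with |y| ≤ 4.
Only singular point on the grid: (3, -3).
Classify: substitute x = 3 + u, y = -3 + v and expand: f = u**2*v - u**2 + 2*u*v**2 + v**3 + v**2.
No constant or linear terms (consistent with a singular point). Quadratic part: -u**2 + v**2. Cubic part: u**2*v + 2*u*v**2 + v**3.
The quadratic part v**2 - u**2 = (v − u)(v + u) splits into two distinct linear factors, so there are two distinct tangent lines y − -3 = ±(x − 3) — this is a node (ordinary double point).
Classification: node.


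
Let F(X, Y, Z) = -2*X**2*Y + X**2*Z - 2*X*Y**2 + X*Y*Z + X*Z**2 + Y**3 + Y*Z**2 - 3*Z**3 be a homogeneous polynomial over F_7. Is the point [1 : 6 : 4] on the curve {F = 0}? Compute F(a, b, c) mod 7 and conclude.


F(1,6,4) ≡ 3 (mod 7); P is NOT on the curve.

Evaluate F(1, 6, 4) term-by-term (mod 7).
  -2*X**2*Y ↦ -2·1·6·1 = -12
  X**2*Z ↦ 1·1·1·4 = 4
  -2*X*Y**2 ↦ -2·1·36·1 = -72
  X*Y*Z ↦ 1·1·6·4 = 24
  X*Z**2 ↦ 1·1·1·16 = 16
  Y**3 ↦ 1·1·216·1 = 216
  Y*Z**2 ↦ 1·1·6·16 = 96
  -3*Z**3 ↦ -3·1·1·64 = -192
Sum: F(1, 6, 4) = (-12) + (4) + (-72) + (24) + (16) + (216) + (96) + (-192) = 80.
Reducing mod 7: 80 ≡ 3 (mod 7).
Since F(a, b, c) ≡ 3 ≠ 0 (mod 7), P does NOT lie on the curve.


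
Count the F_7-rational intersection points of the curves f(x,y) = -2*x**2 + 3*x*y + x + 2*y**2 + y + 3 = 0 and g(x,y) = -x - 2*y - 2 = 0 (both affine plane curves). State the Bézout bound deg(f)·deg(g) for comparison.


Common zeros: {(3, 1), (5, 0)}; count = 2; Bézout bound = 2.

deg(f) = 2, deg(g) = 1, so Bézout bound = 2.
Scan x ∈ F_7. For each x, list the y ∈ F_7 with f(x, y) ≡ 0 and those with g(x, y) ≡ 0 (mod 7); the common zeros in that column are the intersection.
  x = 0: f ≡ 0 at y ∈ ∅; g ≡ 0 at y ∈ {6}; common: ∅.
  x = 1: f ≡ 0 at y ∈ {6}; g ≡ 0 at y ∈ {2}; common: ∅.
  x = 2: f ≡ 0 at y ∈ ∅; g ≡ 0 at y ∈ {5}; common: ∅.
  x = 3: f ≡ 0 at y ∈ {1}; g ≡ 0 at y ∈ {1}; common: {1}.
  x = 4: f ≡ 0 at y ∈ ∅; g ≡ 0 at y ∈ {4}; common: ∅.
  x = 5: f ≡ 0 at y ∈ {0, 6}; g ≡ 0 at y ∈ {0}; common: {0}.
  x = 6: f ≡ 0 at y ∈ {0, 1}; g ≡ 0 at y ∈ {3}; common: ∅.
Collecting: common zeros = {(3, 1), (5, 0)}, so the count is 2.
Comparison with the Bézout bound: 2 ≤ 2 = deg(f)·deg(g), as expected for curves with no common component (the bound is attained).


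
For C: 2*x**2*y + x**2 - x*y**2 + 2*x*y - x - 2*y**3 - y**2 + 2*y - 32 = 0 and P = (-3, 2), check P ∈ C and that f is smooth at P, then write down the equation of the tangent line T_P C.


Tangent line at P: -31*x - 2*y - 89 = 0.

Step 1: f(-3, 2) = 0, so P lies on C.
Step 2: partial derivatives
  f_x(x, y) = 4*x*y + 2*x - y**2 + 2*y - 1, f_y(x, y) = 2*x**2 - 2*x*y + 2*x - 6*y**2 - 2*y + 2.
  f_x(P) = -31, f_y(P) = -2 (gradient nonzero, so P is smooth).
Step 3: tangent line at P: -31·(x − -3) + -2·(y − 2) = 0.
Expanding: -31*x - 2*y - 89 = 0.


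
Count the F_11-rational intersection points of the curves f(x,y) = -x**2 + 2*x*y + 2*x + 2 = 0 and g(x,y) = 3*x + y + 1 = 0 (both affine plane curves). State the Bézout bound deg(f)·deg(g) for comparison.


Common zeros: {(4, 9), (7, 0)}; count = 2; Bézout bound = 2.

deg(f) = 2, deg(g) = 1, so Bézout bound = 2.
Scan x ∈ F_11. For each x, list the y ∈ F_11 with f(x, y) ≡ 0 and those with g(x, y) ≡ 0 (mod 11); the common zeros in that column are the intersection.
  x = 0: f ≡ 0 at y ∈ ∅; g ≡ 0 at y ∈ {10}; common: ∅.
  x = 1: f ≡ 0 at y ∈ {4}; g ≡ 0 at y ∈ {7}; common: ∅.
  x = 2: f ≡ 0 at y ∈ {5}; g ≡ 0 at y ∈ {4}; common: ∅.
  x = 3: f ≡ 0 at y ∈ {2}; g ≡ 0 at y ∈ {1}; common: ∅.
  x = 4: f ≡ 0 at y ∈ {9}; g ≡ 0 at y ∈ {9}; common: {9}.
  x = 5: f ≡ 0 at y ∈ {9}; g ≡ 0 at y ∈ {6}; common: ∅.
  x = 6: f ≡ 0 at y ∈ {0}; g ≡ 0 at y ∈ {3}; common: ∅.
  x = 7: f ≡ 0 at y ∈ {0}; g ≡ 0 at y ∈ {0}; common: {0}.
  x = 8: f ≡ 0 at y ∈ {7}; g ≡ 0 at y ∈ {8}; common: ∅.
  x = 9: f ≡ 0 at y ∈ {4}; g ≡ 0 at y ∈ {5}; common: ∅.
  x = 10: f ≡ 0 at y ∈ {5}; g ≡ 0 at y ∈ {2}; common: ∅.
Collecting: common zeros = {(4, 9), (7, 0)}, so the count is 2.
Comparison with the Bézout bound: 2 ≤ 2 = deg(f)·deg(g), as expected for curves with no common component (the bound is attained).


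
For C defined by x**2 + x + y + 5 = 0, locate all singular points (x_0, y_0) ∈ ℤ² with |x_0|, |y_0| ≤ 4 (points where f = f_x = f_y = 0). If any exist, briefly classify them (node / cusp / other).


No singular points in the scanned grid; C is smooth there.

Compute partial derivatives:
  f_x = 2*x + 1.
  f_y = 1.
f_y = 1 is a nonzero constant, so f_y never vanishes: no point (x, y) can satisfy f = f_x = f_y = 0. In particular no (x, y) ∈ {−4, ..., 4}² is singular; the curve is smooth.


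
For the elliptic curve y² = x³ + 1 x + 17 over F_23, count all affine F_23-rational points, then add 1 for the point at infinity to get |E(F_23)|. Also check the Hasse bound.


Affine points = {(2, 2), (2, 21), (3, 1), (3, 22), (4, 4), (4, 19), (5, 3), (5, 20), (6, 3), (6, 20), (8, 10), (8, 13), (11, 5), (11, 18), (12, 3), (12, 20), (15, 7), (15, 16), (16, 9), (16, 14), (17, 5), (17, 18), (18, 5), (18, 18), (19, 8), (19, 15)}; affine count = 26; |E(F_23)| = 27.

Discriminant check: Δ ∝ 4a³ + 27b² = 4·1³ + 27·17² = 4·1 + 27·289 ≡ 10 (mod 23). Nonzero ⇒ E is nonsingular.
For each x ∈ F_23, compute rhs = x³ + 1·x + 17 mod 23, then count y ∈ F_23 with y² ≡ rhs.
  x = 0: rhs = 17, matching y values: none (0 points).
  x = 1: rhs = 19, matching y values: none (0 points).
  x = 2: rhs = 4, matching y values: 2, 21 (2 points).
  x = 3: rhs = 1, matching y values: 1, 22 (2 points).
  x = 4: rhs = 16, matching y values: 4, 19 (2 points).
  x = 5: rhs = 9, matching y values: 3, 20 (2 points).
  x = 6: rhs = 9, matching y values: 3, 20 (2 points).
  x = 7: rhs = 22, matching y values: none (0 points).
  x = 8: rhs = 8, matching y values: 10, 13 (2 points).
  x = 9: rhs = 19, matching y values: none (0 points).
  x = 10: rhs = 15, matching y values: none (0 points).
  x = 11: rhs = 2, matching y values: 5, 18 (2 points).
  x = 12: rhs = 9, matching y values: 3, 20 (2 points).
  x = 13: rhs = 19, matching y values: none (0 points).
  x = 14: rhs = 15, matching y values: none (0 points).
  x = 15: rhs = 3, matching y values: 7, 16 (2 points).
  x = 16: rhs = 12, matching y values: 9, 14 (2 points).
  x = 17: rhs = 2, matching y values: 5, 18 (2 points).
  x = 18: rhs = 2, matching y values: 5, 18 (2 points).
  x = 19: rhs = 18, matching y values: 8, 15 (2 points).
  x = 20: rhs = 10, matching y values: none (0 points).
  x = 21: rhs = 7, matching y values: none (0 points).
  x = 22: rhs = 15, matching y values: none (0 points).
Total affine count: 26.
Full point count |E(F_23)| = 26 + 1 = 27.
Hasse bound: |27 − (23+1)| = |3| = 3 ≤ 2√23 ≈ 9.5917 ✓.


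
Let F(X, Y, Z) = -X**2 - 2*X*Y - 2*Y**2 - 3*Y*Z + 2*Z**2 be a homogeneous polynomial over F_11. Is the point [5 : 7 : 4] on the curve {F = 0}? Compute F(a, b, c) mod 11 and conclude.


F(5,7,4) ≡ 8 (mod 11); P is NOT on the curve.

Evaluate F(5, 7, 4) term-by-term (mod 11).
  -X**2 ↦ -1·25·1·1 = -25
  -2*X*Y ↦ -2·5·7·1 = -70
  -2*Y**2 ↦ -2·1·49·1 = -98
  -3*Y*Z ↦ -3·1·7·4 = -84
  2*Z**2 ↦ 2·1·1·16 = 32
Sum: F(5, 7, 4) = (-25) + (-70) + (-98) + (-84) + (32) = -245.
Reducing mod 11: -245 ≡ 8 (mod 11).
Since F(a, b, c) ≡ 8 ≠ 0 (mod 11), P does NOT lie on the curve.


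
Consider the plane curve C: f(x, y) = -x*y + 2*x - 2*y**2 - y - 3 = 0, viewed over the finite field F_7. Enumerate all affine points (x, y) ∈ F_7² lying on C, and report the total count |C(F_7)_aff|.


Affine F_7-points: {(4, 3), (4, 5), (5, 0), (5, 4), (6, 1), (6, 6)}; count = 6.

For each of the 49 pairs (x, y) ∈ F_7², evaluate f(x, y) mod 7. Record the zeros.
  x = 0: [0↦4, 1↦1, 2↦1, 3↦4, 4↦3, 5↦5, 6↦3]  zeros at y ∈ ∅
  x = 1: [0↦6, 1↦2, 2↦1, 3↦3, 4↦1, 5↦2, 6↦6]  zeros at y ∈ ∅
  x = 2: [0↦1, 1↦3, 2↦1, 3↦2, 4↦6, 5↦6, 6↦2]  zeros at y ∈ ∅
  x = 3: [0↦3, 1↦4, 2↦1, 3↦1, 4↦4, 5↦3, 6↦5]  zeros at y ∈ ∅
  x = 4: [0↦5, 1↦5, 2↦1, 3↦0, 4↦2, 5↦0, 6↦1]  zeros at y ∈ {3, 5}
  x = 5: [0↦0, 1↦6, 2↦1, 3↦6, 4↦0, 5↦4, 6↦4]  zeros at y ∈ {0, 4}
  x = 6: [0↦2, 1↦0, 2↦1, 3↦5, 4↦5, 5↦1, 6↦0]  zeros at y ∈ {1, 6}
Collecting zeros: affine points = {(4, 3), (4, 5), (5, 0), (5, 4), (6, 1), (6, 6)}.
Total count |C(F_7)_aff| = 6.


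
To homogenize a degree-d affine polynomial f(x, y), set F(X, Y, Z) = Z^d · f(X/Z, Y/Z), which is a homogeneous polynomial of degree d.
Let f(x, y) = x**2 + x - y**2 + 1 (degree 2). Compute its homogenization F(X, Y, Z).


F(X, Y, Z) = X**2 + X*Z - Y**2 + Z**2

deg(f) = 2.
Substitute x = X/Z, y = Y/Z into f, then multiply by Z^2.
  monomial 1·x^2·y^0 ↦ 1·X^2·Y^0·Z^0.
  monomial 1·x^1·y^0 ↦ 1·X^1·Y^0·Z^1.
  monomial -1·x^0·y^2 ↦ -1·X^0·Y^2·Z^0.
  monomial 1·x^0·y^0 ↦ 1·X^0·Y^0·Z^2.
Collecting: F(X, Y, Z) = X**2 + X*Z - Y**2 + Z**2.


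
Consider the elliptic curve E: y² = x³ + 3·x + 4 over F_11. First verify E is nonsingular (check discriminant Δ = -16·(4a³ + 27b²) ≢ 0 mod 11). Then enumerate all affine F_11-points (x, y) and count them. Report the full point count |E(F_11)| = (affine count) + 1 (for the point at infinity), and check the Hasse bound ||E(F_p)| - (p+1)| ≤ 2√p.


Affine points = {(0, 2), (0, 9), (4, 5), (4, 6), (5, 1), (5, 10), (7, 4), (7, 7), (8, 1), (8, 10), (9, 1), (9, 10), (10, 0)}; affine count = 13; |E(F_11)| = 14.

Discriminant check: Δ ∝ 4a³ + 27b² = 4·3³ + 27·4² = 4·27 + 27·16 ≡ 1 (mod 11). Nonzero ⇒ E is nonsingular.
For each x ∈ F_11, compute rhs = x³ + 3·x + 4 mod 11, then count y ∈ F_11 with y² ≡ rhs.
  x = 0: rhs = 4, matching y values: 2, 9 (2 points).
  x = 1: rhs = 8, matching y values: none (0 points).
  x = 2: rhs = 7, matching y values: none (0 points).
  x = 3: rhs = 7, matching y values: none (0 points).
  x = 4: rhs = 3, matching y values: 5, 6 (2 points).
  x = 5: rhs = 1, matching y values: 1, 10 (2 points).
  x = 6: rhs = 7, matching y values: none (0 points).
  x = 7: rhs = 5, matching y values: 4, 7 (2 points).
  x = 8: rhs = 1, matching y values: 1, 10 (2 points).
  x = 9: rhs = 1, matching y values: 1, 10 (2 points).
  x = 10: rhs = 0, matching y values: 0 (1 points).
Total affine count: 13.
Full point count |E(F_11)| = 13 + 1 = 14.
Hasse bound: |14 − (11+1)| = |2| = 2 ≤ 2√11 ≈ 6.6332 ✓.


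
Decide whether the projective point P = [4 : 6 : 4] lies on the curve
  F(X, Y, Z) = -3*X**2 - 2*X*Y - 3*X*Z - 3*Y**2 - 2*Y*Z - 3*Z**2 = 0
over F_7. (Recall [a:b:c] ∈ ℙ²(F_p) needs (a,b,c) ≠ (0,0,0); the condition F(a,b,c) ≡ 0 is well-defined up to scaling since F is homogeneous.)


F(4,6,4) ≡ 2 (mod 7); P is NOT on the curve.

Evaluate F(4, 6, 4) term-by-term (mod 7).
  -3*X**2 ↦ -3·16·1·1 = -48
  -2*X*Y ↦ -2·4·6·1 = -48
  -3*X*Z ↦ -3·4·1·4 = -48
  -3*Y**2 ↦ -3·1·36·1 = -108
  -2*Y*Z ↦ -2·1·6·4 = -48
  -3*Z**2 ↦ -3·1·1·16 = -48
Sum: F(4, 6, 4) = (-48) + (-48) + (-48) + (-108) + (-48) + (-48) = -348.
Reducing mod 7: -348 ≡ 2 (mod 7).
Since F(a, b, c) ≡ 2 ≠ 0 (mod 7), P does NOT lie on the curve.


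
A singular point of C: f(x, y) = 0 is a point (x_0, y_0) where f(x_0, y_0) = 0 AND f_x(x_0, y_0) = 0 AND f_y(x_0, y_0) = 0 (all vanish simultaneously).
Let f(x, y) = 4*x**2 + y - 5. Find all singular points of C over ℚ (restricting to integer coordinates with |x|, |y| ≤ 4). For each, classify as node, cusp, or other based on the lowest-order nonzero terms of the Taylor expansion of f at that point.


No singular points in the scanned grid; C is smooth there.

Compute partial derivatives:
  f_x = 8*x.
  f_y = 1.
f_y = 1 is a nonzero constant, so f_y never vanishes: no point (x, y) can satisfy f = f_x = f_y = 0. In particular no (x, y) ∈ {−4, ..., 4}² is singular; the curve is smooth.


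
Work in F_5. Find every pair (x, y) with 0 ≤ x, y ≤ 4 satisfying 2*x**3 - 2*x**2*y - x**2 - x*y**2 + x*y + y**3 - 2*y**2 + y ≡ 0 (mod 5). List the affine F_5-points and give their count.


Affine F_5-points: {(0, 0), (0, 1), (3, 0), (3, 2), (3, 3), (4, 1)}; count = 6.

For each of the 25 pairs (x, y) ∈ F_5², evaluate f(x, y) mod 5. Record the zeros.
  x = 0: [0↦0, 1↦0, 2↦2, 3↦2, 4↦1]  zeros at y ∈ {0, 1}
  x = 1: [0↦1, 1↦4, 2↦2, 3↦1, 4↦2]  zeros at y ∈ ∅
  x = 2: [0↦2, 1↦4, 2↦4, 3↦3, 4↦2]  zeros at y ∈ ∅
  x = 3: [0↦0, 1↦2, 2↦0, 3↦0, 4↦3]  zeros at y ∈ {0, 2, 3}
  x = 4: [0↦2, 1↦0, 2↦2, 3↦4, 4↦2]  zeros at y ∈ {1}
Collecting zeros: affine points = {(0, 0), (0, 1), (3, 0), (3, 2), (3, 3), (4, 1)}.
Total count |C(F_5)_aff| = 6.


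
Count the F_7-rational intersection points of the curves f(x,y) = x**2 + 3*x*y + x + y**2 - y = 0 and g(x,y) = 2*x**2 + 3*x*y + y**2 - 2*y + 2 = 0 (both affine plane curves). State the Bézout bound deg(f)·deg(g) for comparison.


Common zeros: {(2, 4), (3, 1), (6, 4)}; count = 3; Bézout bound = 4.

deg(f) = 2, deg(g) = 2, so Bézout bound = 4.
Scan x ∈ F_7. For each x, list the y ∈ F_7 with f(x, y) ≡ 0 and those with g(x, y) ≡ 0 (mod 7); the common zeros in that column are the intersection.
  x = 0: f ≡ 0 at y ∈ {0, 1}; g ≡ 0 at y ∈ ∅; common: ∅.
  x = 1: f ≡ 0 at y ∈ ∅; g ≡ 0 at y ∈ ∅; common: ∅.
  x = 2: f ≡ 0 at y ∈ {4, 5}; g ≡ 0 at y ∈ {4, 6}; common: {4}.
  x = 3: f ≡ 0 at y ∈ {1, 5}; g ≡ 0 at y ∈ {1, 6}; common: {1}.
  x = 4: f ≡ 0 at y ∈ ∅; g ≡ 0 at y ∈ ∅; common: ∅.
  x = 5: f ≡ 0 at y ∈ ∅; g ≡ 0 at y ∈ ∅; common: ∅.
  x = 6: f ≡ 0 at y ∈ {0, 4}; g ≡ 0 at y ∈ {1, 4}; common: {4}.
Collecting: common zeros = {(2, 4), (3, 1), (6, 4)}, so the count is 3.
Comparison with the Bézout bound: 3 ≤ 4 = deg(f)·deg(g), as expected for curves with no common component (the affine F_7-count falls short of the bound because intersections may lie at infinity, over extension fields, or carry multiplicity).


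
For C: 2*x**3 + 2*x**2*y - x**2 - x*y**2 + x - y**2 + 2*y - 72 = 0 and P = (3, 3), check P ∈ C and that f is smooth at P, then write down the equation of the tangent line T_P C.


Tangent line at P: 76*x - 4*y - 216 = 0.

Step 1: f(3, 3) = 0, so P lies on C.
Step 2: partial derivatives
  f_x(x, y) = 6*x**2 + 4*x*y - 2*x - y**2 + 1, f_y(x, y) = 2*x**2 - 2*x*y - 2*y + 2.
  f_x(P) = 76, f_y(P) = -4 (gradient nonzero, so P is smooth).
Step 3: tangent line at P: 76·(x − 3) + -4·(y − 3) = 0.
Expanding: 76*x - 4*y - 216 = 0.


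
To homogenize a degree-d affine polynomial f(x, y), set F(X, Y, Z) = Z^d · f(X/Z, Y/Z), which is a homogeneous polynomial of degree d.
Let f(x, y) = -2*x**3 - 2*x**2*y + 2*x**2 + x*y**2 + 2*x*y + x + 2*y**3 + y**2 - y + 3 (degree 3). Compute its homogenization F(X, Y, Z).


F(X, Y, Z) = -2*X**3 - 2*X**2*Y + 2*X**2*Z + X*Y**2 + 2*X*Y*Z + X*Z**2 + 2*Y**3 + Y**2*Z - Y*Z**2 + 3*Z**3

deg(f) = 3.
Substitute x = X/Z, y = Y/Z into f, then multiply by Z^3.
  monomial -2·x^3·y^0 ↦ -2·X^3·Y^0·Z^0.
  monomial -2·x^2·y^1 ↦ -2·X^2·Y^1·Z^0.
  monomial 2·x^2·y^0 ↦ 2·X^2·Y^0·Z^1.
  monomial 1·x^1·y^2 ↦ 1·X^1·Y^2·Z^0.
  monomial 2·x^1·y^1 ↦ 2·X^1·Y^1·Z^1.
  monomial 1·x^1·y^0 ↦ 1·X^1·Y^0·Z^2.
  monomial 2·x^0·y^3 ↦ 2·X^0·Y^3·Z^0.
  monomial 1·x^0·y^2 ↦ 1·X^0·Y^2·Z^1.
  monomial -1·x^0·y^1 ↦ -1·X^0·Y^1·Z^2.
  monomial 3·x^0·y^0 ↦ 3·X^0·Y^0·Z^3.
Collecting: F(X, Y, Z) = -2*X**3 - 2*X**2*Y + 2*X**2*Z + X*Y**2 + 2*X*Y*Z + X*Z**2 + 2*Y**3 + Y**2*Z - Y*Z**2 + 3*Z**3.


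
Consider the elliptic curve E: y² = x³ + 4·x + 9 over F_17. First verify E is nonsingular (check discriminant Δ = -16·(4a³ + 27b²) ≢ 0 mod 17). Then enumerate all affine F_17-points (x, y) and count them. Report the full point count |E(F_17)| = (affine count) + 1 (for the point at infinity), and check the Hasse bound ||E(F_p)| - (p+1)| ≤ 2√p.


Affine points = {(0, 3), (0, 14), (2, 5), (2, 12), (4, 2), (4, 15), (5, 1), (5, 16), (8, 3), (8, 14), (9, 3), (9, 14), (12, 0), (14, 2), (14, 15), (16, 2), (16, 15)}; affine count = 17; |E(F_17)| = 18.

Discriminant check: Δ ∝ 4a³ + 27b² = 4·4³ + 27·9² = 4·64 + 27·81 ≡ 12 (mod 17). Nonzero ⇒ E is nonsingular.
For each x ∈ F_17, compute rhs = x³ + 4·x + 9 mod 17, then count y ∈ F_17 with y² ≡ rhs.
  x = 0: rhs = 9, matching y values: 3, 14 (2 points).
  x = 1: rhs = 14, matching y values: none (0 points).
  x = 2: rhs = 8, matching y values: 5, 12 (2 points).
  x = 3: rhs = 14, matching y values: none (0 points).
  x = 4: rhs = 4, matching y values: 2, 15 (2 points).
  x = 5: rhs = 1, matching y values: 1, 16 (2 points).
  x = 6: rhs = 11, matching y values: none (0 points).
  x = 7: rhs = 6, matching y values: none (0 points).
  x = 8: rhs = 9, matching y values: 3, 14 (2 points).
  x = 9: rhs = 9, matching y values: 3, 14 (2 points).
  x = 10: rhs = 12, matching y values: none (0 points).
  x = 11: rhs = 7, matching y values: none (0 points).
  x = 12: rhs = 0, matching y values: 0 (1 points).
  x = 13: rhs = 14, matching y values: none (0 points).
  x = 14: rhs = 4, matching y values: 2, 15 (2 points).
  x = 15: rhs = 10, matching y values: none (0 points).
  x = 16: rhs = 4, matching y values: 2, 15 (2 points).
Total affine count: 17.
Full point count |E(F_17)| = 17 + 1 = 18.
Hasse bound: |18 − (17+1)| = |0| = 0 ≤ 2√17 ≈ 8.2462 ✓.
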